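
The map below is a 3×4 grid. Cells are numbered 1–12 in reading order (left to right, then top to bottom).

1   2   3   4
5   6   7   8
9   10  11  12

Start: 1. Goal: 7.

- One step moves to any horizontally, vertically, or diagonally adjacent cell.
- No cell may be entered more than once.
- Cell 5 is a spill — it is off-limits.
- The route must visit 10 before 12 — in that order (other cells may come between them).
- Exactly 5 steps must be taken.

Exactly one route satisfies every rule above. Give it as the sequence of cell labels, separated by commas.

The waypoints must appear in the order 10, 12, with no cell reused.
Route from 1: down-right 1 to 6, down 1 to 10, right 2 to 12, up-left 1 to 7 — 5 moves in all.
Check: order respected (10 at step 2, 12 at step 4); 5 moves as required.

1, 6, 10, 11, 12, 7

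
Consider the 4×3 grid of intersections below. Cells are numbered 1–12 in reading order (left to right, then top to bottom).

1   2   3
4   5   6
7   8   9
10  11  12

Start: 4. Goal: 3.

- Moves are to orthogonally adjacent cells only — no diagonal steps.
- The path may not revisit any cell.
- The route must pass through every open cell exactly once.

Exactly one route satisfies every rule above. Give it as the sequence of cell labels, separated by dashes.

4 - 1 - 2 - 5 - 8 - 7 - 10 - 11 - 12 - 9 - 6 - 3

Need to visit all 12 open cells exactly once, starting at 4 and ending at 3.
Cell 12 has only two open neighbours (9 and 11), so the path must pass straight through it: one of those is the cell it's entered from and the other is where it exits.
Route from 4: up to 1, right to 2, 2× down (reaching 8), left to 7, down to 10, 2× right (reaching 12), 3× up (reaching 3) — 11 moves in all.
Check: all 12 open cells covered.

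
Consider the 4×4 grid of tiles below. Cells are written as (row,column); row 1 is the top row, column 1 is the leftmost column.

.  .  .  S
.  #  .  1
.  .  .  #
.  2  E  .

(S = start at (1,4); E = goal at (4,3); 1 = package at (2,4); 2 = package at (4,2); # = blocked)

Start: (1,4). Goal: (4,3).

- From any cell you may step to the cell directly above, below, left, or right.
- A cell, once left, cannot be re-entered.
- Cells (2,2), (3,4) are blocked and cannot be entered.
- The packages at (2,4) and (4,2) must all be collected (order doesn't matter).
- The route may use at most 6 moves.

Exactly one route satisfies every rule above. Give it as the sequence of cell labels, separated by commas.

(1,4), (2,4), (2,3), (3,3), (3,2), (4,2), (4,3)

The budget equals the shortest possible length, so every move has to be on a shortest route through the required cells.
Route from (1,4): down 1 to (2,4), left 1 to (2,3), down 1 to (3,3), left 1 to (3,2), down 1 to (4,2), right 1 to (4,3) — 6 moves in all.
Check: all required cells visited; 6 ≤ 6 moves.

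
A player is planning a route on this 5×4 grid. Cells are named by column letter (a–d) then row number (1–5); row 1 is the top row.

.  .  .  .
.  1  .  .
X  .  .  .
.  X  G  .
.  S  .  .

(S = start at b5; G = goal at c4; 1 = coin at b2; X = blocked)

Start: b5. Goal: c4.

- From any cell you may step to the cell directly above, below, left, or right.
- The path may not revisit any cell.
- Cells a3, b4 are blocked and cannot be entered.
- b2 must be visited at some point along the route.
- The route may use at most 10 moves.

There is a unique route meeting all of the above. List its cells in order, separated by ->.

The budget equals the shortest possible length, so every move has to be on a shortest route through the required cells.
Route from b5: 2× right (reaching d5), 3× up (reaching d2), 2× left (reaching b2), down to b3, right to c3, down to c4 — 10 moves in all.
Check: all required cells visited; 10 ≤ 10 moves.

b5 -> c5 -> d5 -> d4 -> d3 -> d2 -> c2 -> b2 -> b3 -> c3 -> c4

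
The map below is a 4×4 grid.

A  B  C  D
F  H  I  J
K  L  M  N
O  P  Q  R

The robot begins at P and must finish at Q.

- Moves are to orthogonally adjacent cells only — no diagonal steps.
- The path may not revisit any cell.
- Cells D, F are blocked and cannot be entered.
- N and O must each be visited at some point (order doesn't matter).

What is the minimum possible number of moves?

Any route passes through N and O in some order between P and Q. Summing Manhattan distances along each leg and taking the cheapest ordering (P → O → N → Q) gives a lower bound of 1 + 4 + 2 = 7 moves.
A route of 7 moves achieves this: P → O → K → L → M → N → R → Q.
Since 7 matches the lower bound, it is optimal.

7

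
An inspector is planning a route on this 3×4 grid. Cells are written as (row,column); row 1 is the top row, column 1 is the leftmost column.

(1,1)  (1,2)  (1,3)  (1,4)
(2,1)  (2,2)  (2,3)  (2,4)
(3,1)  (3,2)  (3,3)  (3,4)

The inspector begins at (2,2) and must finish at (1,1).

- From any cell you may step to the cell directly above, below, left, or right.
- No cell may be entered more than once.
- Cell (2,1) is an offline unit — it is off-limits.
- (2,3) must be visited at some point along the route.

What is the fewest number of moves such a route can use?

Any route passes through (2,3) somewhere between (2,2) and (1,1). Summing Manhattan distances along the two legs ((2,2) → (2,3) → (1,1)) gives a lower bound of 1 + 3 = 4 moves.
A route of 4 moves achieves this: (2,2) → (2,3) → (1,3) → (1,2) → (1,1).
Since 4 matches the lower bound, it is optimal.

4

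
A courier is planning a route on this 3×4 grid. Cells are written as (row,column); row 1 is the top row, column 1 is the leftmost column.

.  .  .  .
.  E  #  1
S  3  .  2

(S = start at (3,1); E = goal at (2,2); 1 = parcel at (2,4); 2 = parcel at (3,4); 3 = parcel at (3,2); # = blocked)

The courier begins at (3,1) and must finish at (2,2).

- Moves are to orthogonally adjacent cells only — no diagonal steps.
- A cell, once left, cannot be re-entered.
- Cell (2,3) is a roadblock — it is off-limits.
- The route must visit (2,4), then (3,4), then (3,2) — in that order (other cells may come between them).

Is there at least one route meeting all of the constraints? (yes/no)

yes

One route that works: (3,1) → (2,1) → (1,1) → (1,2) → (1,3) → (1,4) → (2,4) → (3,4) → (3,3) → (3,2) → (2,2).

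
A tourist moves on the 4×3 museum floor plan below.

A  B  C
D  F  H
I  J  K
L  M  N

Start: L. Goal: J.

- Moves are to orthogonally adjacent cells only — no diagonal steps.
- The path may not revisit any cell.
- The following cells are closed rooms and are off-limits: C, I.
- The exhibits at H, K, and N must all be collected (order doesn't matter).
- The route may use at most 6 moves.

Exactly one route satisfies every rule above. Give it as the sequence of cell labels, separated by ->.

L -> M -> N -> K -> H -> F -> J

The budget equals the shortest possible length, so every move has to be on a shortest route through the required cells.
Route from L: 2× right (reaching N), 2× up (reaching H), left to F, down to J — 6 moves in all.
Check: all required cells visited; 6 ≤ 6 moves.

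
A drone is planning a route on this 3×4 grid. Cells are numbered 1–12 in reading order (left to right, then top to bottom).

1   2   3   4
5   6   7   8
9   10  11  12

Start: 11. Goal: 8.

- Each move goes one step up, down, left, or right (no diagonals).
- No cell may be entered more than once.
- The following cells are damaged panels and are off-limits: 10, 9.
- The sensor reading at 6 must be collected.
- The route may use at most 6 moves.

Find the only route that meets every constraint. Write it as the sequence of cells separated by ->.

The 6-move cap with required stops at 6 leaves no slack for detours.
Route from 11: up to 7, left to 6, up to 2, 2× right (reaching 4), down to 8 — 6 moves in all.
Check: all required cells visited; 6 ≤ 6 moves.

11 -> 7 -> 6 -> 2 -> 3 -> 4 -> 8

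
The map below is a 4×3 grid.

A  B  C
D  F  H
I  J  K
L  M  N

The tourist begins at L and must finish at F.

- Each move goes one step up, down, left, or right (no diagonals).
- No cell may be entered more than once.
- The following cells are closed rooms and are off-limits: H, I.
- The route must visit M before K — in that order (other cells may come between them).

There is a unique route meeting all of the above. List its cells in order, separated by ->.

The waypoints must appear in the order M, K, with no cell reused.
Route from L: right 2 to N, up 1 to K, left 1 to J, up 1 to F — 5 moves in all.
Check: order respected (M at step 1, K at step 3).

L -> M -> N -> K -> J -> F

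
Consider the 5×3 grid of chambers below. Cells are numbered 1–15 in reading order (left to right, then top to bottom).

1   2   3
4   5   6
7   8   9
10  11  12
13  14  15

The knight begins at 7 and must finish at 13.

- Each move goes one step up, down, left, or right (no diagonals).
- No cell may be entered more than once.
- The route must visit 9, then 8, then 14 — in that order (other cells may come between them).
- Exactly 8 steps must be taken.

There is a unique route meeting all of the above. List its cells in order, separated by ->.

The waypoints must appear in the order 9, 8, 14, with no cell reused.
Route from 7: up 1 to 4, right 2 to 6, down 1 to 9, left 1 to 8, down 2 to 14, left 1 to 13 — 8 moves in all.
Check: order respected (9 at step 4, 8 at step 5, 14 at step 7); 8 moves as required.

7 -> 4 -> 5 -> 6 -> 9 -> 8 -> 11 -> 14 -> 13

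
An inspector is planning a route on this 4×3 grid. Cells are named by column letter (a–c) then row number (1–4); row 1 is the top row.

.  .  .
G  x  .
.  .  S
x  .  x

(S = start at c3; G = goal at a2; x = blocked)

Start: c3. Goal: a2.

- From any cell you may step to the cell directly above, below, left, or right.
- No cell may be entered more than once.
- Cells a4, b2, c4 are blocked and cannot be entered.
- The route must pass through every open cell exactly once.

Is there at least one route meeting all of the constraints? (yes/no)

no

Cell b4 has only one open neighbour but is neither the start nor the goal, so a Hamiltonian route would have to both enter and leave it through the same neighbour — impossible without revisiting.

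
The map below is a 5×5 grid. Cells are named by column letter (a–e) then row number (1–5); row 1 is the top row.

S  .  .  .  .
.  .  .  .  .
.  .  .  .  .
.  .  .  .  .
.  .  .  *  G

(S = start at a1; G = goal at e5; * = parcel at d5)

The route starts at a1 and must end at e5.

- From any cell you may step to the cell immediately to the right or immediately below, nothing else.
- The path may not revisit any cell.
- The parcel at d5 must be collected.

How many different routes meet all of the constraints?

35

A right/down-only route from a1 to e5 makes exactly 4 down-moves and 4 right-moves in some order.
With no other constraints that would be C(8,4) = 70 routes.
Split at d5 and multiply the segment counts: a1→d5: 35; d5→e5: 1; product = 35.
That gives 35 routes.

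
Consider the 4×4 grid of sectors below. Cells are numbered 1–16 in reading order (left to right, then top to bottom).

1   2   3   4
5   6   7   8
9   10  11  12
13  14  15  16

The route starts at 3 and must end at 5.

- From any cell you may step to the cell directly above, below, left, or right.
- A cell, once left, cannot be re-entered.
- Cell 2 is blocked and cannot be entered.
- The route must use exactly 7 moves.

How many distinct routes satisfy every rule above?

13

Need simple routes of exactly 7 moves from 3 to 5 (Manhattan distance 3, so 2 moves are spent on a detour and 2 undoing it).
Branch systematically from the start, pruning whenever the remaining move budget drops below the Manhattan distance to 5 or differs from it in parity. Grouping the completions by first move — via 7: 7; via 4: 6 — and summing: 7 + 6 = 13.
That gives 13 routes.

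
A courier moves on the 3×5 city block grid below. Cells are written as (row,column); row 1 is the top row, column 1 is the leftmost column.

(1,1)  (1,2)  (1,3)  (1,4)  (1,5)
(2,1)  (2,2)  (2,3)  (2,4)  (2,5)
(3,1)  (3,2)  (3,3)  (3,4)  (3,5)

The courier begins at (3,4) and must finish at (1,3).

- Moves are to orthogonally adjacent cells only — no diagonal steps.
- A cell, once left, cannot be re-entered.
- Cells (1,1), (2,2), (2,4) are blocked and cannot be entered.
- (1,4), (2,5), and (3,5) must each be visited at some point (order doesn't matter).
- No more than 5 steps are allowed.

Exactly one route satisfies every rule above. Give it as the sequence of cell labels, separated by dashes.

(3,4) - (3,5) - (2,5) - (1,5) - (1,4) - (1,3)

The 5-move cap with required stops at (1,4), (2,5), (3,5) leaves no slack for detours.
Route from (3,4): right 1 to (3,5), up 2 to (1,5), left 2 to (1,3) — 5 moves in all.
Check: all required cells visited; 5 ≤ 5 moves.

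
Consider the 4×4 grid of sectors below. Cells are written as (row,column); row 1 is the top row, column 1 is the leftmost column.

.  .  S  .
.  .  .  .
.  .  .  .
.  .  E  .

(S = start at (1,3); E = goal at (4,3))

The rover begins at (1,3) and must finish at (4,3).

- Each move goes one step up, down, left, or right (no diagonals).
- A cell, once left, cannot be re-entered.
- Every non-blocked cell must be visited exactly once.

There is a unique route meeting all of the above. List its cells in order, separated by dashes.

Need to visit all 16 open cells exactly once, starting at (1,3) and ending at (4,3).
Route from (1,3): right to (1,4), down to (2,4), 2× left (reaching (2,2)), up to (1,2), left to (1,1), 3× down (reaching (4,1)), right to (4,2), up to (3,2), 2× right (reaching (3,4)), down to (4,4), left to (4,3) — 15 moves in all.
Check: all 16 open cells covered.

(1,3) - (1,4) - (2,4) - (2,3) - (2,2) - (1,2) - (1,1) - (2,1) - (3,1) - (4,1) - (4,2) - (3,2) - (3,3) - (3,4) - (4,4) - (4,3)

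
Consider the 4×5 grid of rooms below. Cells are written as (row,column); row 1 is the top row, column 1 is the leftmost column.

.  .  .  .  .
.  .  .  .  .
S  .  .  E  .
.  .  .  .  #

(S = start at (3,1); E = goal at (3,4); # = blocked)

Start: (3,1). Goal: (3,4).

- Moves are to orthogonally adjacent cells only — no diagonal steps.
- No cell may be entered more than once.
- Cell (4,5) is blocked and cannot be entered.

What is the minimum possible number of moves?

The Manhattan distance from (3,1) to (3,4) is |3−3| + |1−4| = 3, so at least 3 moves are needed.
A route of 3 moves achieves this: (3,1) → (3,2) → (3,3) → (3,4).
Since 3 matches the lower bound, it is optimal.

3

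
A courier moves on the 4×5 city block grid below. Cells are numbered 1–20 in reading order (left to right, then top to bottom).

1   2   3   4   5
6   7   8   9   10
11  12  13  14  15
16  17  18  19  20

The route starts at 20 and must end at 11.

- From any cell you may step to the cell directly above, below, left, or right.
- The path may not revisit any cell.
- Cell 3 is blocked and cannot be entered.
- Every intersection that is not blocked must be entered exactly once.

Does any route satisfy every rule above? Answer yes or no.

Colour the cells like a checkerboard: each orthogonal step flips colour, so a Hamiltonian route alternates colours. Here there are 9 cells of one colour and 10 of the other, with start on the opposite colour to the goal — the counts and endpoints can't be arranged into an alternating sequence of length 19, so no Hamiltonian route exists.

no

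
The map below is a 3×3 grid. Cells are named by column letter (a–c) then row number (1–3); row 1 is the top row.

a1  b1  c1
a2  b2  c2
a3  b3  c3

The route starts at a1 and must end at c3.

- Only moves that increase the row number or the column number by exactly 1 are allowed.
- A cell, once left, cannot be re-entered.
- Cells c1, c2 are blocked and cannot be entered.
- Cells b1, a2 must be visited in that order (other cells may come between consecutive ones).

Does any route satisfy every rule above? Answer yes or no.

a2 lies to the left of b1, so going from b1 to a2 would need a leftward move — but moves only go right/down, so b1 cannot be visited before a2.

no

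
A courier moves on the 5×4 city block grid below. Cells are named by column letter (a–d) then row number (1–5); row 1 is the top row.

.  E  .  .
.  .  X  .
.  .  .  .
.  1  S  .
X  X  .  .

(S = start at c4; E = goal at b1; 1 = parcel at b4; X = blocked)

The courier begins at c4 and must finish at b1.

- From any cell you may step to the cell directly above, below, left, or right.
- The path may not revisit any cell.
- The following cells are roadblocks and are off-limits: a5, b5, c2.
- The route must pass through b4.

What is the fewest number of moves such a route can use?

4

Any route passes through b4 somewhere between c4 and b1. Summing Manhattan distances along the two legs (c4 → b4 → b1) gives a lower bound of 1 + 3 = 4 moves.
A route of 4 moves achieves this: c4 → b4 → b3 → b2 → b1.
Since 4 matches the lower bound, it is optimal.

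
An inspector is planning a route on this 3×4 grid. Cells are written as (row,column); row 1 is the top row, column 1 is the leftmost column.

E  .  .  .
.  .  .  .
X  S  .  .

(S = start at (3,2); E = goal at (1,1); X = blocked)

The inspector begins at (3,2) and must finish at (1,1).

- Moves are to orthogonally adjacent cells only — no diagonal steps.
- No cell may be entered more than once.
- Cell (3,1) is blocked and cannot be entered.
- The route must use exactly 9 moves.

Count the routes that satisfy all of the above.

6

Need simple routes of exactly 9 moves from (3,2) to (1,1) (Manhattan distance 3, so 3 moves are spent on a detour and 3 undoing it).
Enumerating: (3,2) (2,2) (2,3) (3,3) (3,4) (2,4) (1,4) (1,3) (1,2) (1,1) | (3,2) (3,3) (2,3) (2,4) (1,4) (1,3) (1,2) (2,2) (2,1) (1,1) | (3,2) (3,3) (3,4) (2,4) (1,4) (1,3) (2,3) (2,2) (1,2) (1,1) | (3,2) (3,3) (3,4) (2,4) (1,4) (1,3) (2,3) (2,2) (2,1) (1,1) | (3,2) (3,3) (3,4) (2,4) (1,4) (1,3) (1,2) (2,2) (2,1) (1,1) | (3,2) (3,3) (3,4) (2,4) (2,3) (1,3) (1,2) (2,2) (2,1) (1,1).
That gives 6 routes.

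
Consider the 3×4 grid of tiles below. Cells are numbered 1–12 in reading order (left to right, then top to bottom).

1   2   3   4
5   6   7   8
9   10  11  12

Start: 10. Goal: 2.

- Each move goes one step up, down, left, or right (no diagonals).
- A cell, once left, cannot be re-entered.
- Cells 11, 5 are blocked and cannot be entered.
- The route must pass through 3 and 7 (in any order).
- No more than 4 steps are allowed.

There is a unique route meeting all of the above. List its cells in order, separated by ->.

10 -> 6 -> 7 -> 3 -> 2

Any route must reach 3 and 7 and still end at 2 within 4 moves, so the order of the required stops is forced.
Route from 10: up 1 to 6, right 1 to 7, up 1 to 3, left 1 to 2 — 4 moves in all.
Check: all required cells visited; 4 ≤ 4 moves.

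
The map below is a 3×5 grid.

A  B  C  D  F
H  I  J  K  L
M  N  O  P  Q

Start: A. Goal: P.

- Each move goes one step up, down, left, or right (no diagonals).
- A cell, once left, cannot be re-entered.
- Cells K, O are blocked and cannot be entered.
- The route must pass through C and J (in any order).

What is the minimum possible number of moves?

Any route passes through C and J in some order between A and P. Summing Manhattan distances along each leg and taking the cheapest ordering (A → C → J → P) gives a lower bound of 2 + 1 + 2 = 5 moves.
That bound ignores the blocked cells. Measuring each leg by the fewest moves that actually steer around them (A→J: 3; J→C: 1; C→P: 5) raises the lower bound to 9.
A route of 9 moves exists: A → H → I → J → C → D → F → L → Q → P.
Since 9 matches that lower bound, it is optimal.

9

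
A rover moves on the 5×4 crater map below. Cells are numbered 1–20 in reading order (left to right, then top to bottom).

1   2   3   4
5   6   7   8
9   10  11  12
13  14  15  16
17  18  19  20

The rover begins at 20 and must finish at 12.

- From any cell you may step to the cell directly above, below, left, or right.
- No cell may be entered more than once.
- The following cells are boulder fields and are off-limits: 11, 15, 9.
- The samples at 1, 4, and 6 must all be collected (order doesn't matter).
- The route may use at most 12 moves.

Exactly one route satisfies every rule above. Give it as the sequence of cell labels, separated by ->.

The 12-move cap with required stops at 1, 4, 6 leaves no slack for detours.
Route from 20: left 2 to 18, up 3 to 6, left 1 to 5, up 1 to 1, right 3 to 4, down 2 to 12 — 12 moves in all.
Check: all required cells visited; 12 ≤ 12 moves.

20 -> 19 -> 18 -> 14 -> 10 -> 6 -> 5 -> 1 -> 2 -> 3 -> 4 -> 8 -> 12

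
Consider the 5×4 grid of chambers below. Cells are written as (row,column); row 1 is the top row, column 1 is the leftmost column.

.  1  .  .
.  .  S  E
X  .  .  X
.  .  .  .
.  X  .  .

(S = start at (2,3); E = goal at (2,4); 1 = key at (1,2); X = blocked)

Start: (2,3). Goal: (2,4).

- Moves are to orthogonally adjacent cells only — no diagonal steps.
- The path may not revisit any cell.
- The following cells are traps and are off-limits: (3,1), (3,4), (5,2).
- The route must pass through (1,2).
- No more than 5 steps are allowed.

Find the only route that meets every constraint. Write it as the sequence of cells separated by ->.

(2,3) -> (2,2) -> (1,2) -> (1,3) -> (1,4) -> (2,4)

The budget equals the shortest possible length, so every move has to be on a shortest route through the required cells.
Route from (2,3): left 1 to (2,2), up 1 to (1,2), right 2 to (1,4), down 1 to (2,4) — 5 moves in all.
Check: all required cells visited; 5 ≤ 5 moves.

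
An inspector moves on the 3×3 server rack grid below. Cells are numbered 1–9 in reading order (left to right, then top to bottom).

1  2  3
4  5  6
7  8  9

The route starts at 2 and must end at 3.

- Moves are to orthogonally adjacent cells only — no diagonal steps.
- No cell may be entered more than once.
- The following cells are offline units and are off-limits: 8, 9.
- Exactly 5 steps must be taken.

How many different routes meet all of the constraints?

Need simple routes of exactly 5 moves from 2 to 3 (Manhattan distance 1, so 2 moves are spent on a detour and 2 undoing it).
Enumerating: 2 1 4 5 6 3.
That gives 1 route.

1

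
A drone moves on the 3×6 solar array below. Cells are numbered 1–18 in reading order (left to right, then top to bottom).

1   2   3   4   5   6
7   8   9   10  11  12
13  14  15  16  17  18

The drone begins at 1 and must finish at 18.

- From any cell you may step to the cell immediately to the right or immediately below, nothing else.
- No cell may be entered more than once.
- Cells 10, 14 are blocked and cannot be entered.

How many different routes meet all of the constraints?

6

A right/down-only route from 1 to 18 makes exactly 2 down-moves and 5 right-moves in some order.
With no other constraints that would be C(7,2) = 21 routes.
Subtract routes through each blocked cell (inclusion–exclusion for overlaps): − through 10: 12 − through 14: 3 → 6.
That gives 6 routes.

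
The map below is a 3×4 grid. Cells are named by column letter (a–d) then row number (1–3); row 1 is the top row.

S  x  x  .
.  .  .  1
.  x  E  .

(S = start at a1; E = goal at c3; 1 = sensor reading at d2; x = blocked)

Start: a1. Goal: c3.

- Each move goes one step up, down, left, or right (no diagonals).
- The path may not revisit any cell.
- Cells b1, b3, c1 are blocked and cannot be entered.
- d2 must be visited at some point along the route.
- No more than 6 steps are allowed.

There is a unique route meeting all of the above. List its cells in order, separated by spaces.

Any route must reach d2 and still end at c3 within 6 moves, so the order of the required stops is forced.
Route from a1: down 1 to a2, right 3 to d2, down 1 to d3, left 1 to c3 — 6 moves in all.
Check: all required cells visited; 6 ≤ 6 moves.

a1 a2 b2 c2 d2 d3 c3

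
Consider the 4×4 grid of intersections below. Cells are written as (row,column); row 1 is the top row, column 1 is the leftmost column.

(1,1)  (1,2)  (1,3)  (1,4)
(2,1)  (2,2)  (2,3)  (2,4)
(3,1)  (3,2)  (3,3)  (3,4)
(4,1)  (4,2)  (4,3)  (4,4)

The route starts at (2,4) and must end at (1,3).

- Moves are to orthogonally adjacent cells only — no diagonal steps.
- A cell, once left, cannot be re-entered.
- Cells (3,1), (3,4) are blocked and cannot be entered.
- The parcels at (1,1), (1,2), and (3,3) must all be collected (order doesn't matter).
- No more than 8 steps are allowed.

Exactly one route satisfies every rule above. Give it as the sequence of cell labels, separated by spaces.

(2,4) (2,3) (3,3) (3,2) (2,2) (2,1) (1,1) (1,2) (1,3)

Any route must reach (1,1), (1,2), and (3,3) and still end at (1,3) within 8 moves, so the order of the required stops is forced.
Route from (2,4): left 1 to (2,3), down 1 to (3,3), left 1 to (3,2), up 1 to (2,2), left 1 to (2,1), up 1 to (1,1), right 2 to (1,3) — 8 moves in all.
Check: all required cells visited; 8 ≤ 8 moves.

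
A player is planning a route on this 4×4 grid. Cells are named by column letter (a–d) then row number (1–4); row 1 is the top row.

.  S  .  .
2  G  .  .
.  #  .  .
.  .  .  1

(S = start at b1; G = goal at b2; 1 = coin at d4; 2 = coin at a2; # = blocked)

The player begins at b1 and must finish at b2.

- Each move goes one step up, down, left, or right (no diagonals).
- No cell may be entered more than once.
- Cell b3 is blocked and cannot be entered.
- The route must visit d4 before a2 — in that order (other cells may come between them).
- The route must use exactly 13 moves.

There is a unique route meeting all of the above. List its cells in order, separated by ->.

The waypoints must appear in the order d4, a2, with no cell reused.
Route from b1: 2× right (reaching d1), down to d2, left to c2, down to c3, right to d3, down to d4, 3× left (reaching a4), 2× up (reaching a2), right to b2 — 13 moves in all.
Check: order respected (1 at step 7, 2 at step 12); 13 moves as required.

b1 -> c1 -> d1 -> d2 -> c2 -> c3 -> d3 -> d4 -> c4 -> b4 -> a4 -> a3 -> a2 -> b2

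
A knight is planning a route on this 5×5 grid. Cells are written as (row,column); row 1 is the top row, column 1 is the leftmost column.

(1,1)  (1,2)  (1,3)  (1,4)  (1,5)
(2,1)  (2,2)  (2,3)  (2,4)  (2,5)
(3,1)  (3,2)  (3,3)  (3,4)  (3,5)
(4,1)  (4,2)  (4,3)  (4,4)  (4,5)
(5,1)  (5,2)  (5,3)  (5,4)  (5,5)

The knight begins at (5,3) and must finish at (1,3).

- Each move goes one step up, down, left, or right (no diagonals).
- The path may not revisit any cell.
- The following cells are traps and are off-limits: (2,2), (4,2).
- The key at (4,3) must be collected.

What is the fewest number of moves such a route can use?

4

Any route passes through (4,3) somewhere between (5,3) and (1,3). Summing Manhattan distances along the two legs ((5,3) → (4,3) → (1,3)) gives a lower bound of 1 + 3 = 4 moves.
A route of 4 moves achieves this: (5,3) → (4,3) → (3,3) → (2,3) → (1,3).
Since 4 matches the lower bound, it is optimal.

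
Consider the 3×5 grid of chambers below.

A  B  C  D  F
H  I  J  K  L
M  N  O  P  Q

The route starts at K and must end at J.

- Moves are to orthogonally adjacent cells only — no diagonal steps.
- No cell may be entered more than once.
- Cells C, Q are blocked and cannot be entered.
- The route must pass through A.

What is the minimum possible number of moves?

Any route passes through A somewhere between K and J. Summing Manhattan distances along the two legs (K → A → J) gives a lower bound of 4 + 3 = 7 moves.
The shortest route satisfying every rule uses 9 moves: K → P → O → N → M → H → A → B → I → J.
The no-revisit rule (legs can't share cells) pushes the minimum above the 7-move bound; an exhaustive check rules out every length from 7 to 8, leaving 9 as the minimum.

9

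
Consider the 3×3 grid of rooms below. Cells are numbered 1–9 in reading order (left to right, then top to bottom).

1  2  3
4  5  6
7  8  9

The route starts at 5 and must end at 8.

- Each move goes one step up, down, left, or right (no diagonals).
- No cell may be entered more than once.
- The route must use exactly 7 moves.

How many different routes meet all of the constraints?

2

Need simple routes of exactly 7 moves from 5 to 8 (Manhattan distance 1, so 3 moves are spent on a detour and 3 undoing it).
Enumerating: 5 4 1 2 3 6 9 8 | 5 6 3 2 1 4 7 8.
That gives 2 routes.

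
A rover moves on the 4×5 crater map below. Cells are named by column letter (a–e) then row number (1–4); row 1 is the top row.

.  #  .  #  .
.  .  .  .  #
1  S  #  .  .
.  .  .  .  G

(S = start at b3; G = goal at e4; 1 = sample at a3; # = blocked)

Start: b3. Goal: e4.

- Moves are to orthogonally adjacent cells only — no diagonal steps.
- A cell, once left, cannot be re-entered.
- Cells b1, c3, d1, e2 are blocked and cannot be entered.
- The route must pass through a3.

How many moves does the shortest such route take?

Any route passes through a3 somewhere between b3 and e4. Summing Manhattan distances along the two legs (b3 → a3 → e4) gives a lower bound of 1 + 5 = 6 moves.
A route of 6 moves achieves this: b3 → a3 → a4 → b4 → c4 → d4 → e4.
Since 6 matches the lower bound, it is optimal.

6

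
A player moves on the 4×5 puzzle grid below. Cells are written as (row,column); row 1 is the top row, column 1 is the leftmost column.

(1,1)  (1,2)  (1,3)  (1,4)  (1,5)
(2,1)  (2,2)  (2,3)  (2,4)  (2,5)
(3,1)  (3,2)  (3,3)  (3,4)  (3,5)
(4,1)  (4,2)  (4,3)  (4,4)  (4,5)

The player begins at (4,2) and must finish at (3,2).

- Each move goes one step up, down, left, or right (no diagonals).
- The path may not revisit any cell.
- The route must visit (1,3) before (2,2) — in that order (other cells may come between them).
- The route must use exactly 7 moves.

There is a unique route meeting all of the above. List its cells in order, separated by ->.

The waypoints must appear in the order (1,3), (2,2), with no cell reused.
Route from (4,2): right to (4,3), 3× up (reaching (1,3)), left to (1,2), 2× down (reaching (3,2)) — 7 moves in all.
Check: order respected ((1,3) at step 4, (2,2) at step 6); 7 moves as required.

(4,2) -> (4,3) -> (3,3) -> (2,3) -> (1,3) -> (1,2) -> (2,2) -> (3,2)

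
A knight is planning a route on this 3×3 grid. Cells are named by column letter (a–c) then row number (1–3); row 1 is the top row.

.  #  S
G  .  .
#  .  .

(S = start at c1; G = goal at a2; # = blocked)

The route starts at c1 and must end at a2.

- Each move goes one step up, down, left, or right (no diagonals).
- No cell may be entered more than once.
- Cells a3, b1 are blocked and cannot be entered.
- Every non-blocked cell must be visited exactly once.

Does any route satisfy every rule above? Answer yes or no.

Cell a1 has only one open neighbour but is neither the start nor the goal, so a Hamiltonian route would have to both enter and leave it through the same neighbour — impossible without revisiting.

no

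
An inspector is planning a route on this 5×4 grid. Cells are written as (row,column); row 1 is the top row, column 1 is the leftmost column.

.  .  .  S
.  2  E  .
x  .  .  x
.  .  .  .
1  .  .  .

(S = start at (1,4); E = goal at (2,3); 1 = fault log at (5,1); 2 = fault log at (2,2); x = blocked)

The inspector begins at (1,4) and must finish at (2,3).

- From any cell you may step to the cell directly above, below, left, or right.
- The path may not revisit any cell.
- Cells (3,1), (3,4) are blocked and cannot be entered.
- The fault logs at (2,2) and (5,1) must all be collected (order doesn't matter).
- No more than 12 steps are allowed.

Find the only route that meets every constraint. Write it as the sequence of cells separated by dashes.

(1,4) - (1,3) - (1,2) - (2,2) - (3,2) - (4,2) - (4,1) - (5,1) - (5,2) - (5,3) - (4,3) - (3,3) - (2,3)

The budget equals the shortest possible length, so every move has to be on a shortest route through the required cells.
Route from (1,4): left 2 to (1,2), down 3 to (4,2), left 1 to (4,1), down 1 to (5,1), right 2 to (5,3), up 3 to (2,3) — 12 moves in all.
Check: all required cells visited; 12 ≤ 12 moves.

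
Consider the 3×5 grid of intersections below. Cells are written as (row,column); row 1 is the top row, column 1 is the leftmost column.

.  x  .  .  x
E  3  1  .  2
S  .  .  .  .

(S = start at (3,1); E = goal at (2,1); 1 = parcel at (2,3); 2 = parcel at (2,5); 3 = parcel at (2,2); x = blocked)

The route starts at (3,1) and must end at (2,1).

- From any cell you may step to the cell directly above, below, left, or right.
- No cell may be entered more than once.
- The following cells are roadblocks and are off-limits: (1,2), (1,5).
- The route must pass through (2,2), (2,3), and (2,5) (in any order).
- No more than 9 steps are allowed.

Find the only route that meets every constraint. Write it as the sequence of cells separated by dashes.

(3,1) - (3,2) - (3,3) - (3,4) - (3,5) - (2,5) - (2,4) - (2,3) - (2,2) - (2,1)

Any route must reach (2,2), (2,3), and (2,5) and still end at (2,1) within 9 moves, so the order of the required stops is forced.
Route from (3,1): 4× right (reaching (3,5)), up to (2,5), 4× left (reaching (2,1)) — 9 moves in all.
Check: all required cells visited; 9 ≤ 9 moves.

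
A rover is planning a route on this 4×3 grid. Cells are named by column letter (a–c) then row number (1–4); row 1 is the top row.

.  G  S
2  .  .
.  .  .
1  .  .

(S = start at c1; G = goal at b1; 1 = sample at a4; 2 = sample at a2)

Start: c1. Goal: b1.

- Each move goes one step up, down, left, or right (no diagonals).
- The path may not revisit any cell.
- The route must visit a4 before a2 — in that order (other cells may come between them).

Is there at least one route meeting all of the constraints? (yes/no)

yes

One route that works: c1 → c2 → c3 → c4 → b4 → a4 → a3 → a2 → a1 → b1.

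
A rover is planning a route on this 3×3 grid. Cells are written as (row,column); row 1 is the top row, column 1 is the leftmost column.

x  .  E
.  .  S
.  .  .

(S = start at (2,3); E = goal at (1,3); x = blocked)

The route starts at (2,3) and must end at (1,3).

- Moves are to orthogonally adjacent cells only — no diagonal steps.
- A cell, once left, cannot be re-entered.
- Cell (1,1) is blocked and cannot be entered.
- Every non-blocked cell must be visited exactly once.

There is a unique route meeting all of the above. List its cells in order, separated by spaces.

(2,3) (3,3) (3,2) (3,1) (2,1) (2,2) (1,2) (1,3)

Need to visit all 8 open cells exactly once, starting at (2,3) and ending at (1,3).
Cell (2,1) has only two open neighbours ((3,1) and (2,2)), so the path must pass straight through it: one of those is the cell it's entered from and the other is where it exits.
Route from (2,3): down to (3,3), 2× left (reaching (3,1)), up to (2,1), right to (2,2), up to (1,2), right to (1,3) — 7 moves in all.
Check: all 8 open cells covered.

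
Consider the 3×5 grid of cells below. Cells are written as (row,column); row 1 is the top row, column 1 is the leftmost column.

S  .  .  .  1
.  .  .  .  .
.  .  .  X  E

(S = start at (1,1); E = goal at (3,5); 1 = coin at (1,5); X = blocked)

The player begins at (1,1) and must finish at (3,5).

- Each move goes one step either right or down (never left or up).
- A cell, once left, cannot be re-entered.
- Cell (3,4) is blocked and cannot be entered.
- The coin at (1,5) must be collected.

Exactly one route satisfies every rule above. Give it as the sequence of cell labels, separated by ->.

Moves only go right or down, so the column and row indices never decrease.
Route from (1,1): right 4 to (1,5), down 2 to (3,5) — 6 moves in all.
Check: all required cells visited.

(1,1) -> (1,2) -> (1,3) -> (1,4) -> (1,5) -> (2,5) -> (3,5)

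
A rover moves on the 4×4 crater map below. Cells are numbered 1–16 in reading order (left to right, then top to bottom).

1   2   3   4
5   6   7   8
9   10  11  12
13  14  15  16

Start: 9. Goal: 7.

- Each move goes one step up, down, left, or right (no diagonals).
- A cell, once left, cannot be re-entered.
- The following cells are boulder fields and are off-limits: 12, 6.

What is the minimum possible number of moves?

3

The Manhattan distance from 9 to 7 is |3−2| + |1−3| = 3, so at least 3 moves are needed.
A route of 3 moves achieves this: 9 → 10 → 11 → 7.
Since 3 matches the lower bound, it is optimal.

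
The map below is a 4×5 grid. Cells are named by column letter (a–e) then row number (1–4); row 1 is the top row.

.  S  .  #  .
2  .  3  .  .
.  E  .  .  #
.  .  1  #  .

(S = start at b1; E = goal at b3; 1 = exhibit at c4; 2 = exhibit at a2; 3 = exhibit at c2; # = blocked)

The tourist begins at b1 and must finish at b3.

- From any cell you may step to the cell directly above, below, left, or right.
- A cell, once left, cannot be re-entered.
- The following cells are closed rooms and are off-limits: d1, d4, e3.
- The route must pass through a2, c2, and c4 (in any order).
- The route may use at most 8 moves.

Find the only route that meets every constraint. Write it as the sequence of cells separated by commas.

The 8-move cap with required stops at a2, c2, c4 leaves no slack for detours.
Route from b1: left to a1, down to a2, 2× right (reaching c2), 2× down (reaching c4), left to b4, up to b3 — 8 moves in all.
Check: all required cells visited; 8 ≤ 8 moves.

b1, a1, a2, b2, c2, c3, c4, b4, b3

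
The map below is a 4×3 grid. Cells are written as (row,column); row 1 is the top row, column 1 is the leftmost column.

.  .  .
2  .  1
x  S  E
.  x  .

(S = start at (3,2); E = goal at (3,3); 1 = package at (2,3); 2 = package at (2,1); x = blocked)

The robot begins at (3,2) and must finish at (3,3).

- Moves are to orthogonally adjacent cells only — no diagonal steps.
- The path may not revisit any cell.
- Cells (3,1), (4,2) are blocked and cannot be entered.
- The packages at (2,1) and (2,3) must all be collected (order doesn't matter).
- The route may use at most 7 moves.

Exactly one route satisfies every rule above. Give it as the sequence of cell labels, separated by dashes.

Any route must reach (2,1) and (2,3) and still end at (3,3) within 7 moves, so the order of the required stops is forced.
Route from (3,2): up 1 to (2,2), left 1 to (2,1), up 1 to (1,1), right 2 to (1,3), down 2 to (3,3) — 7 moves in all.
Check: all required cells visited; 7 ≤ 7 moves.

(3,2) - (2,2) - (2,1) - (1,1) - (1,2) - (1,3) - (2,3) - (3,3)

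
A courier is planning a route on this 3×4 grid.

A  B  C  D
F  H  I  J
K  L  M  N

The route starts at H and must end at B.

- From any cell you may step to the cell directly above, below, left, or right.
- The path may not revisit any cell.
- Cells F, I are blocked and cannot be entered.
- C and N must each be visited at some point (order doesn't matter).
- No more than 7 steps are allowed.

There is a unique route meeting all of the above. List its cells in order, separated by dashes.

The budget equals the shortest possible length, so every move has to be on a shortest route through the required cells.
Route from H: down to L, 2× right (reaching N), 2× up (reaching D), 2× left (reaching B) — 7 moves in all.
Check: all required cells visited; 7 ≤ 7 moves.

H - L - M - N - J - D - C - B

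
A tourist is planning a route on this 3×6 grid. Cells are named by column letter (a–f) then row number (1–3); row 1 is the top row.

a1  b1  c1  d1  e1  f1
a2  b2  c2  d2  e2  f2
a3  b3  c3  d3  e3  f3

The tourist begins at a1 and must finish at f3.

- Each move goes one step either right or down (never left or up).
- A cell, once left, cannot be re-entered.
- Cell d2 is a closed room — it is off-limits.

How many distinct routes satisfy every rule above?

9

A right/down-only route from a1 to f3 makes exactly 2 down-moves and 5 right-moves in some order.
With no other constraints that would be C(7,2) = 21 routes.
Subtract routes through each blocked cell (inclusion–exclusion for overlaps): − through d2: 12 → 9.
That gives 9 routes.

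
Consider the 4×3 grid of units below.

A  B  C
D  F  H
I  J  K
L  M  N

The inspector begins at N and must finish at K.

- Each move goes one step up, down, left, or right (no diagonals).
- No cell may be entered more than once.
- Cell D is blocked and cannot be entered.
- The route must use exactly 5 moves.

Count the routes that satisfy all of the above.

2

Need simple routes of exactly 5 moves from N to K (Manhattan distance 1, so 2 moves are spent on a detour and 2 undoing it).
Enumerating: N M J F H K | N M L I J K.
That gives 2 routes.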